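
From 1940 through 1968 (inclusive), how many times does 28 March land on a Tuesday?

4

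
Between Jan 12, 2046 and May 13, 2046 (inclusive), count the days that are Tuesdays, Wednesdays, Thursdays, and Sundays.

69

Jan 12, 2046 is a Friday.
The range spans 122 days (inclusive of both endpoints).
122 = 7 × 17 + 3, so there are 17 full weeks plus 3 extra days.
Each full week contributes 4 days from the set (Tue, Wed, Thu, Sun): 17 × 4 = 68.
The 3 extra days are Friday, Saturday, Sunday — 1 of them qualifies.
Total: 68 + 1 = 69.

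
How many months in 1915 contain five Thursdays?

4

A month has five Thursdays exactly when Thursday falls within its first (length − 28) days.
Jan: 31 days, starts Fri → 5 of Fri, Sat, Sun
Feb: 28 days, starts Mon → 5 of (none)
Mar: 31 days, starts Mon → 5 of Mon, Tue, Wed
Apr: 30 days, starts Thu → 5 of Thu, Fri ✓
May: 31 days, starts Sat → 5 of Sat, Sun, Mon
Jun: 30 days, starts Tue → 5 of Tue, Wed
Jul: 31 days, starts Thu → 5 of Thu, Fri, Sat ✓
Aug: 31 days, starts Sun → 5 of Sun, Mon, Tue
Sep: 30 days, starts Wed → 5 of Wed, Thu ✓
Oct: 31 days, starts Fri → 5 of Fri, Sat, Sun
Nov: 30 days, starts Mon → 5 of Mon, Tue
Dec: 31 days, starts Wed → 5 of Wed, Thu, Fri ✓
Months with five Thursdays: Apr, Jul, Sep, Dec.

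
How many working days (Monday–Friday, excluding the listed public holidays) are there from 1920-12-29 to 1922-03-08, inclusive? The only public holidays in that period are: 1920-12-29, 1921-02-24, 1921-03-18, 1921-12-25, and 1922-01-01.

308 working days

1920-12-29 is a Wednesday.
From 1920-12-29 to 1922-03-08 is 435 days inclusive.
435 = 7 × 62 + 1, so there are 62 full weeks plus 1 extra day.
Each full week contributes 5 weekdays (Mon–Fri): 62 × 5 = 310.
The 1 extra day is Wed — 1 of them qualifies.
Total: 310 + 1 = 311.
Holidays: 1920-12-29 (Wed); 1921-02-24 (Thu); 1921-03-18 (Fri); 1921-12-25 (Sun); 1922-01-01 (Sun).
3 of the 5 holidays fall on weekdays; the rest are weekends and were already excluded.
Business days: 311 − 3 = 308.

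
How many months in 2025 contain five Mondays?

4

A month has five Mondays exactly when Monday falls within its first (length − 28) days.
Jan: 31 days, starts Wed → 5 of Wed, Thu, Fri
Feb: 28 days, starts Sat → 5 of (none)
Mar: 31 days, starts Sat → 5 of Sat, Sun, Mon ✓
Apr: 30 days, starts Tue → 5 of Tue, Wed
May: 31 days, starts Thu → 5 of Thu, Fri, Sat
Jun: 30 days, starts Sun → 5 of Sun, Mon ✓
Jul: 31 days, starts Tue → 5 of Tue, Wed, Thu
Aug: 31 days, starts Fri → 5 of Fri, Sat, Sun
Sep: 30 days, starts Mon → 5 of Mon, Tue ✓
Oct: 31 days, starts Wed → 5 of Wed, Thu, Fri
Nov: 30 days, starts Sat → 5 of Sat, Sun
Dec: 31 days, starts Mon → 5 of Mon, Tue, Wed ✓
Months with five Mondays: Mar, Jun, Sep, Dec.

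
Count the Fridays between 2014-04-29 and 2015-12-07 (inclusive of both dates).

2014-04-29 is a Tuesday.
From 2014-04-29 to 2015-12-07 is 588 days inclusive.
588 = 7 × 84, so the span is exactly 84 full weeks.
Each full week contributes one Friday: 84 so far.

84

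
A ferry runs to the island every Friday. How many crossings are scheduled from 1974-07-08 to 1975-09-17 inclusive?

1974-07-08 is a Monday.
From 1974-07-08 to 1975-09-17 is 437 days inclusive.
437 = 7 × 62 + 3, so there are 62 full weeks plus 3 extra days.
Each full week contributes one Friday: 62 so far.
The 3 extra days are Monday, Tuesday, Wednesday — none qualify.
Total: 62 + 0 = 62.

62 Fridays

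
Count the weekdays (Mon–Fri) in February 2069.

Feb 1, 2069 is a Friday.
That's 28 days from start to end, counting both.
28 = 7 × 4, so the span is exactly 4 full weeks.
Each full week contributes 5 weekdays (Mon–Fri): 4 × 5 = 20.
Total: 20.

20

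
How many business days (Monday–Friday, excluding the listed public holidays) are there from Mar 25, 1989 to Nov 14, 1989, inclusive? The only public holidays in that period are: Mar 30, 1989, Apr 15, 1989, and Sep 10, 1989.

Mar 25, 1989 is a Saturday.
That's 235 days from start to end, counting both.
235 = 7 × 33 + 4, so there are 33 full weeks plus 4 extra days.
Each full week contributes 5 weekdays (Mon–Fri): 33 × 5 = 165.
The 4 extra days are Saturday, Sunday, Monday, Tuesday — 2 of them qualify.
Total: 165 + 2 = 167.
Holidays: Mar 30, 1989 (Thu); Apr 15, 1989 (Sat); Sep 10, 1989 (Sun).
1 of the 3 holidays fall on weekdays; the rest are weekends and were already excluded.
Business days: 167 − 1 = 166.

166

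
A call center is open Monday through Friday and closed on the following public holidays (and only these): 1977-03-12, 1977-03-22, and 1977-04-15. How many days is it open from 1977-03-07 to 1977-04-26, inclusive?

1977-03-07 is a Monday.
The range spans 51 days (inclusive of both endpoints).
51 = 7 × 7 + 2, so there are 7 full weeks plus 2 extra days.
Each full week contributes 5 weekdays (Mon–Fri): 7 × 5 = 35.
The 2 extra days are Monday, Tuesday — 2 of them qualify.
Total: 35 + 2 = 37.
Holidays: 1977-03-12 (Sat); 1977-03-22 (Tue); 1977-04-15 (Fri).
2 of the 3 holidays fall on weekdays; the rest are weekends and were already excluded.
Business days: 37 − 2 = 35.

35 business days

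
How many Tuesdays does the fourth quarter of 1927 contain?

13

Oct 1, 1927 is a Saturday.
From Oct 1, 1927 to Dec 31, 1927 is 92 days inclusive.
92 = 7 × 13 + 1, so there are 13 full weeks plus 1 extra day.
Each full week contributes one Tuesday: 13 so far.
The 1 extra day is Saturday — none qualify.
Total: 13 + 0 = 13.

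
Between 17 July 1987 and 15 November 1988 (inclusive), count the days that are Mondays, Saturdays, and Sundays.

210

17 July 1987 is a Friday.
From 17 July 1987 to 15 November 1988 is 488 days inclusive.
488 = 7 × 69 + 5, so there are 69 full weeks plus 5 extra days.
Each full week contributes 3 days from the set (Mon, Sat, Sun): 69 × 3 = 207.
The 5 extra days are Friday, Saturday, Sunday, Monday, Tuesday — 3 of them qualify.
Total: 207 + 3 = 210.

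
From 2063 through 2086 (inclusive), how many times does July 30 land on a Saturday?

3

Day of week of July 30 in each year:
2063: Mon, 2064: Wed, 2065: Thu, 2066: Fri, 2067: Sat ✓, 2068: Mon, 2069: Tue, 2070: Wed, 2071: Thu, 2072: Sat ✓, 2073: Sun, 2074: Mon, 2075: Tue, 2076: Thu, 2077: Fri, 2078: Sat ✓, 2079: Sun, 2080: Tue, 2081: Wed, 2082: Thu, 2083: Fri, 2084: Sun, 2085: Mon, 2086: Tue
Saturdays: 2067, 2072, 2078.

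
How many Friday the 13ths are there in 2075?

The 13th falls on a Friday when the month's 13th has weekday Fri.
Jan 13 is Sun; Feb 13 is Wed; Mar 13 is Wed; Apr 13 is Sat; May 13 is Mon; Jun 13 is Thu; Jul 13 is Sat; Aug 13 is Tue; Sep 13 is Fri ✓; Oct 13 is Sun; Nov 13 is Wed; Dec 13 is Fri ✓.
Friday the 13ths: Sep, Dec.

2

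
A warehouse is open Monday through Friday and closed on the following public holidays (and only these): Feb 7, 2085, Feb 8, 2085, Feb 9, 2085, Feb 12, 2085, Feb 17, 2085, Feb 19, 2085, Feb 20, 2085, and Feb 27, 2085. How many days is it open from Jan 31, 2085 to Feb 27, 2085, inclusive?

Jan 31, 2085 is a Wednesday.
That's 28 days from start to end, counting both.
28 = 7 × 4, so the span is exactly 4 full weeks.
Each full week contributes 5 weekdays (Mon–Fri): 4 × 5 = 20.
Total: 20.
Holidays: Feb 7, 2085 (Wed); Feb 8, 2085 (Thu); Feb 9, 2085 (Fri); Feb 12, 2085 (Mon); Feb 17, 2085 (Sat); Feb 19, 2085 (Mon); Feb 20, 2085 (Tue); Feb 27, 2085 (Tue).
7 of the 8 holidays fall on weekdays; the rest are weekends and were already excluded.
Business days: 20 − 7 = 13.

13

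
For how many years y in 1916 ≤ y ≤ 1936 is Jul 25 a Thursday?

Day of week of July 25 in each year:
1916: Tue, 1917: Wed, 1918: Thu ✓, 1919: Fri, 1920: Sun, 1921: Mon, 1922: Tue, 1923: Wed, 1924: Fri, 1925: Sat, 1926: Sun, 1927: Mon, 1928: Wed, 1929: Thu ✓, 1930: Fri, 1931: Sat, 1932: Mon, 1933: Tue, 1934: Wed, 1935: Thu ✓, 1936: Sat
Thursdays: 1918, 1929, 1935.

3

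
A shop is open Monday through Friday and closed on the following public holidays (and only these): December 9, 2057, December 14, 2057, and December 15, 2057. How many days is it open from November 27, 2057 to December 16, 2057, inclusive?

November 27, 2057 is a Tuesday.
That's 20 days from start to end, counting both.
20 = 7 × 2 + 6, so there are 2 full weeks plus 6 extra days.
Each full week contributes 5 weekdays (Mon–Fri): 2 × 5 = 10.
The 6 extra days are Tuesday, Wednesday, Thursday, Friday, Saturday, Sunday — 4 of them qualify.
Total: 10 + 4 = 14.
Holidays: December 9, 2057 (Sun); December 14, 2057 (Fri); December 15, 2057 (Sat).
1 of the 3 holidays fall on weekdays; the rest are weekends and were already excluded.
Business days: 14 − 1 = 13.

13 working days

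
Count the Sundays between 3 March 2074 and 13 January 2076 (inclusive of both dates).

98

3 March 2074 is a Saturday.
The range spans 682 days (inclusive of both endpoints).
682 = 7 × 97 + 3, so there are 97 full weeks plus 3 extra days.
Each full week contributes one Sunday: 97 so far.
The 3 extra days are Sat, Sun, Mon — 1 of them qualifies.
Total: 97 + 1 = 98.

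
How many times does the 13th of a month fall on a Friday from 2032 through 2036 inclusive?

Friday-the-13ths by year:
2032: Feb, Aug
2033: May
2034: Jan, Oct
2035: Apr, Jul
2036: Jun

8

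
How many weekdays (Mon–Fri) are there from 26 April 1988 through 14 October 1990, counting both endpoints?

26 April 1988 is a Tuesday.
From 26 April 1988 to 14 October 1990 is 902 days inclusive.
902 = 7 × 128 + 6, so there are 128 full weeks plus 6 extra days.
Each full week contributes 5 weekdays (Mon–Fri): 128 × 5 = 640.
The 6 extra days are Tue, Wed, Thu, Fri, Sat, Sun — 4 of them qualify.
Total: 640 + 4 = 644.

644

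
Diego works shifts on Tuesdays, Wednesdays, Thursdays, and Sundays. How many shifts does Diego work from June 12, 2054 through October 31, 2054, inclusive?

80

June 12, 2054 is a Friday.
That's 142 days from start to end, counting both.
142 = 7 × 20 + 2, so there are 20 full weeks plus 2 extra days.
Each full week contributes 4 days from the set (Tue, Wed, Thu, Sun): 20 × 4 = 80.
The 2 extra days are Friday, Saturday — none qualify.
Total: 80 + 0 = 80.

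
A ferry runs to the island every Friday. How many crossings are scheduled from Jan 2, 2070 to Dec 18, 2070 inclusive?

50

Jan 2, 2070 is a Thursday.
The range spans 351 days (inclusive of both endpoints).
351 = 7 × 50 + 1, so there are 50 full weeks plus 1 extra day.
Each full week contributes one Friday: 50 so far.
The 1 extra day is Thursday — none qualify.
Total: 50 + 0 = 50.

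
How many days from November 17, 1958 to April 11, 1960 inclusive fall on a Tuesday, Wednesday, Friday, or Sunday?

November 17, 1958 is a Monday.
From November 17, 1958 to April 11, 1960 is 512 days inclusive.
512 = 7 × 73 + 1, so there are 73 full weeks plus 1 extra day.
Each full week contributes 4 days from the set (Tue, Wed, Fri, Sun): 73 × 4 = 292.
The 1 extra day is Monday — none qualify.
Total: 292 + 0 = 292.

292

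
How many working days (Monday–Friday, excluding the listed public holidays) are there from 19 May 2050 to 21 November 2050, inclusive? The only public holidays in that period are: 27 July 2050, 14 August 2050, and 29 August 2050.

131

19 May 2050 is a Thursday.
The range spans 187 days (inclusive of both endpoints).
187 = 7 × 26 + 5, so there are 26 full weeks plus 5 extra days.
Each full week contributes 5 weekdays (Mon–Fri): 26 × 5 = 130.
The 5 extra days are Thu, Fri, Sat, Sun, Mon — 3 of them qualify.
Total: 130 + 3 = 133.
Holidays: 27 July 2050 (Wed); 14 August 2050 (Sun); 29 August 2050 (Mon).
2 of the 3 holidays fall on weekdays; the rest are weekends and were already excluded.
Business days: 133 − 2 = 131.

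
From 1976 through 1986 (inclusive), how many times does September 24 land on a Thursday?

Day of week of September 24 in each year:
1976: Fri, 1977: Sat, 1978: Sun, 1979: Mon, 1980: Wed, 1981: Thu ✓, 1982: Fri, 1983: Sat, 1984: Mon, 1985: Tue, 1986: Wed
Thursdays: 1981.

1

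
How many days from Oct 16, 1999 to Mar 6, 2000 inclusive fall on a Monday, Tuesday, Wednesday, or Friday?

Oct 16, 1999 is a Saturday.
The range spans 143 days (inclusive of both endpoints).
143 = 7 × 20 + 3, so there are 20 full weeks plus 3 extra days.
Each full week contributes 4 days from the set (Mon, Tue, Wed, Fri): 20 × 4 = 80.
The 3 extra days are Saturday, Sunday, Monday — 1 of them qualifies.
Total: 80 + 1 = 81.

81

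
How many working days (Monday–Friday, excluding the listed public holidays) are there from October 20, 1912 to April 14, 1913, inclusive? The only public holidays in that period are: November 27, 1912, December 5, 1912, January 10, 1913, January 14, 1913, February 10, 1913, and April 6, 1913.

121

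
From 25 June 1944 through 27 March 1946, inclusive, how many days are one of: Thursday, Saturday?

25 June 1944 is a Sunday.
The range spans 641 days (inclusive of both endpoints).
641 = 7 × 91 + 4, so there are 91 full weeks plus 4 extra days.
Each full week contributes 2 days from the set (Thu, Sat): 91 × 2 = 182.
The 4 extra days are Sun, Mon, Tue, Wed — none qualify.
Total: 182 + 0 = 182.

182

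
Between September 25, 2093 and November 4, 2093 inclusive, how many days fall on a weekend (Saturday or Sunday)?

September 25, 2093 is a Friday.
From September 25, 2093 to November 4, 2093 is 41 days inclusive.
41 = 7 × 5 + 6, so there are 5 full weeks plus 6 extra days.
Each full week contributes 2 weekend days (Sat, Sun): 5 × 2 = 10.
The 6 extra days are Fri, Sat, Sun, Mon, Tue, Wed — 2 of them qualify.
Total: 10 + 2 = 12.

12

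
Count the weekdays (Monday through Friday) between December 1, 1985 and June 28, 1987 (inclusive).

December 1, 1985 is a Sunday.
That's 575 days from start to end, counting both.
575 = 7 × 82 + 1, so there are 82 full weeks plus 1 extra day.
Each full week contributes 5 weekdays (Mon–Fri): 82 × 5 = 410.
The 1 extra day is Sunday — none qualify.
Total: 410 + 0 = 410.

410 weekdays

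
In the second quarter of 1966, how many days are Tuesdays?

1966-04-01 is a Friday.
That's 91 days from start to end, counting both.
91 = 7 × 13, so the span is exactly 13 full weeks.
Each full week contributes one Tuesday: 13 so far.
Total: 13.

13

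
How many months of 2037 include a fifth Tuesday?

4

A month has five Tuesdays exactly when Tuesday falls within its first (length − 28) days.
Jan: 31 days, starts Thu → 5 of Thu, Fri, Sat
Feb: 28 days, starts Sun → 5 of (none)
Mar: 31 days, starts Sun → 5 of Sun, Mon, Tue ✓
Apr: 30 days, starts Wed → 5 of Wed, Thu
May: 31 days, starts Fri → 5 of Fri, Sat, Sun
Jun: 30 days, starts Mon → 5 of Mon, Tue ✓
Jul: 31 days, starts Wed → 5 of Wed, Thu, Fri
Aug: 31 days, starts Sat → 5 of Sat, Sun, Mon
Sep: 30 days, starts Tue → 5 of Tue, Wed ✓
Oct: 31 days, starts Thu → 5 of Thu, Fri, Sat
Nov: 30 days, starts Sun → 5 of Sun, Mon
Dec: 31 days, starts Tue → 5 of Tue, Wed, Thu ✓
Months with five Tuesdays: Mar, Jun, Sep, Dec.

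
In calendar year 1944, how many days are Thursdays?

52

1944-01-01 is a Saturday.
That's 366 days from start to end, counting both.
366 = 7 × 52 + 2, so there are 52 full weeks plus 2 extra days.
Each full week contributes one Thursday: 52 so far.
The 2 extra days are Saturday, Sunday — none qualify.
Total: 52 + 0 = 52.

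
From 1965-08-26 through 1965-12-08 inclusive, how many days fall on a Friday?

15

1965-08-26 is a Thursday.
The range spans 105 days (inclusive of both endpoints).
105 = 7 × 15, so the span is exactly 15 full weeks.
Each full week contributes one Friday: 15 so far.
Total: 15.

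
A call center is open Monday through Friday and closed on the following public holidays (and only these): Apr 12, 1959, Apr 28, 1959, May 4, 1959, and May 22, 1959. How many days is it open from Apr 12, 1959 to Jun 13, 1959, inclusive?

42

Apr 12, 1959 is a Sunday.
From Apr 12, 1959 to Jun 13, 1959 is 63 days inclusive.
63 = 7 × 9, so the span is exactly 9 full weeks.
Each full week contributes 5 weekdays (Mon–Fri): 9 × 5 = 45.
Holidays: Apr 12, 1959 (Sun); Apr 28, 1959 (Tue); May 4, 1959 (Mon); May 22, 1959 (Fri).
3 of the 4 holidays fall on weekdays; the rest are weekends and were already excluded.
Business days: 45 − 3 = 42.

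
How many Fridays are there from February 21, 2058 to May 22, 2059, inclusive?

65

February 21, 2058 is a Thursday.
That's 456 days from start to end, counting both.
456 = 7 × 65 + 1, so there are 65 full weeks plus 1 extra day.
Each full week contributes one Friday: 65 so far.
The 1 extra day is Thu — none qualify.
Total: 65 + 0 = 65.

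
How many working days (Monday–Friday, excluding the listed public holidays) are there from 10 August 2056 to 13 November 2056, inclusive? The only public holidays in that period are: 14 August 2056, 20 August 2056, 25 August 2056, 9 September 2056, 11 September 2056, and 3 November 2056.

64

10 August 2056 is a Thursday.
From 10 August 2056 to 13 November 2056 is 96 days inclusive.
96 = 7 × 13 + 5, so there are 13 full weeks plus 5 extra days.
Each full week contributes 5 weekdays (Mon–Fri): 13 × 5 = 65.
The 5 extra days are Thursday, Friday, Saturday, Sunday, Monday — 3 of them qualify.
Total: 65 + 3 = 68.
Holidays: 14 August 2056 (Mon); 20 August 2056 (Sun); 25 August 2056 (Fri); 9 September 2056 (Sat); 11 September 2056 (Mon); 3 November 2056 (Fri).
4 of the 6 holidays fall on weekdays; the rest are weekends and were already excluded.
Business days: 68 − 4 = 64.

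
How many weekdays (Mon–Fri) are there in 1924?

262

1924-01-01 is a Tuesday.
That's 366 days from start to end, counting both.
366 = 7 × 52 + 2, so there are 52 full weeks plus 2 extra days.
Each full week contributes 5 weekdays (Mon–Fri): 52 × 5 = 260.
The 2 extra days are Tue, Wed — 2 of them qualify.
Total: 260 + 2 = 262.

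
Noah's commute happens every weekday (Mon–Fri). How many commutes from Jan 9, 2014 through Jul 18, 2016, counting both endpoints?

658 weekdays

Jan 9, 2014 is a Thursday.
That's 922 days from start to end, counting both.
922 = 7 × 131 + 5, so there are 131 full weeks plus 5 extra days.
Each full week contributes 5 weekdays (Mon–Fri): 131 × 5 = 655.
The 5 extra days are Thursday, Friday, Saturday, Sunday, Monday — 3 of them qualify.
Total: 655 + 3 = 658.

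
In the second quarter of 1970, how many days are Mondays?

1 April 1970 is a Wednesday.
The range spans 91 days (inclusive of both endpoints).
91 = 7 × 13, so the span is exactly 13 full weeks.
Each full week contributes one Monday: 13 so far.

13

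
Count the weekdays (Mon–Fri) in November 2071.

21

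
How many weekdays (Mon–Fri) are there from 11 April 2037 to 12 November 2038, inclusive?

11 April 2037 is a Saturday.
The range spans 581 days (inclusive of both endpoints).
581 = 7 × 83, so the span is exactly 83 full weeks.
Each full week contributes 5 weekdays (Mon–Fri): 83 × 5 = 415.
Total: 415.

415 weekdays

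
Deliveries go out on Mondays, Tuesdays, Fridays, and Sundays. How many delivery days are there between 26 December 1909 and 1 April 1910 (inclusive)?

26 December 1909 is a Sunday.
The range spans 97 days (inclusive of both endpoints).
97 = 7 × 13 + 6, so there are 13 full weeks plus 6 extra days.
Each full week contributes 4 days from the set (Mon, Tue, Fri, Sun): 13 × 4 = 52.
The 6 extra days are Sunday, Monday, Tuesday, Wednesday, Thursday, Friday — 4 of them qualify.
Total: 52 + 4 = 56.

56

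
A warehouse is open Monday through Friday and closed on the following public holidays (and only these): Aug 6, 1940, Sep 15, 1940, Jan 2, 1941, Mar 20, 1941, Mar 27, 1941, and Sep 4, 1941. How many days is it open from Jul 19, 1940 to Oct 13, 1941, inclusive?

Jul 19, 1940 is a Friday.
From Jul 19, 1940 to Oct 13, 1941 is 452 days inclusive.
452 = 7 × 64 + 4, so there are 64 full weeks plus 4 extra days.
Each full week contributes 5 weekdays (Mon–Fri): 64 × 5 = 320.
The 4 extra days are Friday, Saturday, Sunday, Monday — 2 of them qualify.
Total: 320 + 2 = 322.
Holidays: Aug 6, 1940 (Tue); Sep 15, 1940 (Sun); Jan 2, 1941 (Thu); Mar 20, 1941 (Thu); Mar 27, 1941 (Thu); Sep 4, 1941 (Thu).
5 of the 6 holidays fall on weekdays; the rest are weekends and were already excluded.
Business days: 322 − 5 = 317.

317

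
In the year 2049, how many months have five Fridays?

5

A month has five Fridays exactly when Friday falls within its first (length − 28) days.
Jan: 31 days, starts Fri → 5 of Fri, Sat, Sun ✓
Feb: 28 days, starts Mon → 5 of (none)
Mar: 31 days, starts Mon → 5 of Mon, Tue, Wed
Apr: 30 days, starts Thu → 5 of Thu, Fri ✓
May: 31 days, starts Sat → 5 of Sat, Sun, Mon
Jun: 30 days, starts Tue → 5 of Tue, Wed
Jul: 31 days, starts Thu → 5 of Thu, Fri, Sat ✓
Aug: 31 days, starts Sun → 5 of Sun, Mon, Tue
Sep: 30 days, starts Wed → 5 of Wed, Thu
Oct: 31 days, starts Fri → 5 of Fri, Sat, Sun ✓
Nov: 30 days, starts Mon → 5 of Mon, Tue
Dec: 31 days, starts Wed → 5 of Wed, Thu, Fri ✓
Months with five Fridays: Jan, Apr, Jul, Oct, Dec.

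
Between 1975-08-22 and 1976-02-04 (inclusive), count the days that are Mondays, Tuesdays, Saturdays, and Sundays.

96

1975-08-22 is a Friday.
That's 167 days from start to end, counting both.
167 = 7 × 23 + 6, so there are 23 full weeks plus 6 extra days.
Each full week contributes 4 days from the set (Mon, Tue, Sat, Sun): 23 × 4 = 92.
The 6 extra days are Fri, Sat, Sun, Mon, Tue, Wed — 4 of them qualify.
Total: 92 + 4 = 96.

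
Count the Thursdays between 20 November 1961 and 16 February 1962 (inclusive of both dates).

20 November 1961 is a Monday.
That's 89 days from start to end, counting both.
89 = 7 × 12 + 5, so there are 12 full weeks plus 5 extra days.
Each full week contributes one Thursday: 12 so far.
The 5 extra days are Mon, Tue, Wed, Thu, Fri — 1 of them qualifies.
Total: 12 + 1 = 13.

13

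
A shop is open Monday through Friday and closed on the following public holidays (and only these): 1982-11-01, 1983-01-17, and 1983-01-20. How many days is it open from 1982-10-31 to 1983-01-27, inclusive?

1982-10-31 is a Sunday.
That's 89 days from start to end, counting both.
89 = 7 × 12 + 5, so there are 12 full weeks plus 5 extra days.
Each full week contributes 5 weekdays (Mon–Fri): 12 × 5 = 60.
The 5 extra days are Sunday, Monday, Tuesday, Wednesday, Thursday — 4 of them qualify.
Total: 60 + 4 = 64.
Holidays: 1982-11-01 (Mon); 1983-01-17 (Mon); 1983-01-20 (Thu).
All 3 holidays fall on weekdays, so subtract 3.
Business days: 64 − 3 = 61.

61 working days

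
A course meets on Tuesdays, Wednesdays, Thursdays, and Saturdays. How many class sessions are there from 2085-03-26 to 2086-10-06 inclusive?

320

2085-03-26 is a Monday.
From 2085-03-26 to 2086-10-06 is 560 days inclusive.
560 = 7 × 80, so the span is exactly 80 full weeks.
Each full week contributes 4 days from the set (Tue, Wed, Thu, Sat): 80 × 4 = 320.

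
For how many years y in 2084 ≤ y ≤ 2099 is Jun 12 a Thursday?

3

Day of week of June 12 in each year:
2084: Mon, 2085: Tue, 2086: Wed, 2087: Thu ✓, 2088: Sat, 2089: Sun, 2090: Mon, 2091: Tue, 2092: Thu ✓, 2093: Fri, 2094: Sat, 2095: Sun, 2096: Tue, 2097: Wed, 2098: Thu ✓, 2099: Fri
Thursdays: 2087, 2092, 2098.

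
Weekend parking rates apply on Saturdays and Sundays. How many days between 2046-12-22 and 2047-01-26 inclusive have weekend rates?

2046-12-22 is a Saturday.
From 2046-12-22 to 2047-01-26 is 36 days inclusive.
36 = 7 × 5 + 1, so there are 5 full weeks plus 1 extra day.
Each full week contributes 2 weekend days (Sat, Sun): 5 × 2 = 10.
The 1 extra day is Saturday — 1 of them qualifies.
Total: 10 + 1 = 11.

11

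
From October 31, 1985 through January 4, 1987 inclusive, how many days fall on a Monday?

61

October 31, 1985 is a Thursday.
The range spans 431 days (inclusive of both endpoints).
431 = 7 × 61 + 4, so there are 61 full weeks plus 4 extra days.
Each full week contributes one Monday: 61 so far.
The 4 extra days are Thursday, Friday, Saturday, Sunday — none qualify.
Total: 61 + 0 = 61.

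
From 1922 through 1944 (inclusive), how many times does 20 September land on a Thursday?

3

Day of week of September 20 in each year:
1922: Wed, 1923: Thu ✓, 1924: Sat, 1925: Sun, 1926: Mon, 1927: Tue, 1928: Thu ✓, 1929: Fri, 1930: Sat, 1931: Sun, 1932: Tue, 1933: Wed, 1934: Thu ✓, 1935: Fri, 1936: Sun, 1937: Mon, 1938: Tue, 1939: Wed, 1940: Fri, 1941: Sat, 1942: Sun, 1943: Mon, 1944: Wed
Thursdays: 1923, 1928, 1934.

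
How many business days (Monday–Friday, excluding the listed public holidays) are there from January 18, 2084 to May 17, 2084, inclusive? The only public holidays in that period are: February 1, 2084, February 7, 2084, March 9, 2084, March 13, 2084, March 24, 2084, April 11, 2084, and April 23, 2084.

January 18, 2084 is a Tuesday.
The range spans 121 days (inclusive of both endpoints).
121 = 7 × 17 + 2, so there are 17 full weeks plus 2 extra days.
Each full week contributes 5 weekdays (Mon–Fri): 17 × 5 = 85.
The 2 extra days are Tuesday, Wednesday — 2 of them qualify.
Total: 85 + 2 = 87.
Holidays: February 1, 2084 (Tue); February 7, 2084 (Mon); March 9, 2084 (Thu); March 13, 2084 (Mon); March 24, 2084 (Fri); April 11, 2084 (Tue); April 23, 2084 (Sun).
6 of the 7 holidays fall on weekdays; the rest are weekends and were already excluded.
Business days: 87 − 6 = 81.

81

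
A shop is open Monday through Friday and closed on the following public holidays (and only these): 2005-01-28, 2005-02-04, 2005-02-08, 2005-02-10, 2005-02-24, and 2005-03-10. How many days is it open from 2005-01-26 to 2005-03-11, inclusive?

2005-01-26 is a Wednesday.
From 2005-01-26 to 2005-03-11 is 45 days inclusive.
45 = 7 × 6 + 3, so there are 6 full weeks plus 3 extra days.
Each full week contributes 5 weekdays (Mon–Fri): 6 × 5 = 30.
The 3 extra days are Wednesday, Thursday, Friday — 3 of them qualify.
Total: 30 + 3 = 33.
Holidays: 2005-01-28 (Fri); 2005-02-04 (Fri); 2005-02-08 (Tue); 2005-02-10 (Thu); 2005-02-24 (Thu); 2005-03-10 (Thu).
All 6 holidays fall on weekdays, so subtract 6.
Business days: 33 − 6 = 27.

27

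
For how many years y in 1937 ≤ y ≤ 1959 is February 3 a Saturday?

Day of week of February 3 in each year:
1937: Wed, 1938: Thu, 1939: Fri, 1940: Sat ✓, 1941: Mon, 1942: Tue, 1943: Wed, 1944: Thu, 1945: Sat ✓, 1946: Sun, 1947: Mon, 1948: Tue, 1949: Thu, 1950: Fri, 1951: Sat ✓, 1952: Sun, 1953: Tue, 1954: Wed, 1955: Thu, 1956: Fri, 1957: Sun, 1958: Mon, 1959: Tue
Saturdays: 1940, 1945, 1951.

3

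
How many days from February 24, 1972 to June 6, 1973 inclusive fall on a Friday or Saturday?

February 24, 1972 is a Thursday.
From February 24, 1972 to June 6, 1973 is 469 days inclusive.
469 = 7 × 67, so the span is exactly 67 full weeks.
Each full week contributes 2 days from the set (Fri, Sat): 67 × 2 = 134.
Total: 134.

134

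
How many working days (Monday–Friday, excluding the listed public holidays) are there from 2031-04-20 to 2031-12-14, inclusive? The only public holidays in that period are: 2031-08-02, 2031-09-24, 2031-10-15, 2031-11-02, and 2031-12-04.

167 working days

2031-04-20 is a Sunday.
That's 239 days from start to end, counting both.
239 = 7 × 34 + 1, so there are 34 full weeks plus 1 extra day.
Each full week contributes 5 weekdays (Mon–Fri): 34 × 5 = 170.
The 1 extra day is Sunday — none qualify.
Total: 170 + 0 = 170.
Holidays: 2031-08-02 (Sat); 2031-09-24 (Wed); 2031-10-15 (Wed); 2031-11-02 (Sun); 2031-12-04 (Thu).
3 of the 5 holidays fall on weekdays; the rest are weekends and were already excluded.
Business days: 170 − 3 = 167.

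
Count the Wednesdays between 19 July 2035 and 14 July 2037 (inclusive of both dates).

19 July 2035 is a Thursday.
That's 727 days from start to end, counting both.
727 = 7 × 103 + 6, so there are 103 full weeks plus 6 extra days.
Each full week contributes one Wednesday: 103 so far.
The 6 extra days are Thursday, Friday, Saturday, Sunday, Monday, Tuesday — none qualify.
Total: 103 + 0 = 103.

103 Wednesdays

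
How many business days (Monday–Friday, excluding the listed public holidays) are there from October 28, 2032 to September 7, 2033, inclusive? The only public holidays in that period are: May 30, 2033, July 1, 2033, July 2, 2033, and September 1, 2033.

October 28, 2032 is a Thursday.
The range spans 315 days (inclusive of both endpoints).
315 = 7 × 45, so the span is exactly 45 full weeks.
Each full week contributes 5 weekdays (Mon–Fri): 45 × 5 = 225.
Holidays: May 30, 2033 (Mon); July 1, 2033 (Fri); July 2, 2033 (Sat); September 1, 2033 (Thu).
3 of the 4 holidays fall on weekdays; the rest are weekends and were already excluded.
Business days: 225 − 3 = 222.

222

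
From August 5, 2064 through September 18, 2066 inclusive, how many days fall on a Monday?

August 5, 2064 is a Tuesday.
The range spans 775 days (inclusive of both endpoints).
775 = 7 × 110 + 5, so there are 110 full weeks plus 5 extra days.
Each full week contributes one Monday: 110 so far.
The 5 extra days are Tuesday, Wednesday, Thursday, Friday, Saturday — none qualify.
Total: 110 + 0 = 110.

110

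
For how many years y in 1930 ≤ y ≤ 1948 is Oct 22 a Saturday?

2

Day of week of October 22 in each year:
1930: Wed, 1931: Thu, 1932: Sat ✓, 1933: Sun, 1934: Mon, 1935: Tue, 1936: Thu, 1937: Fri, 1938: Sat ✓, 1939: Sun, 1940: Tue, 1941: Wed, 1942: Thu, 1943: Fri, 1944: Sun, 1945: Mon, 1946: Tue, 1947: Wed, 1948: Fri
Saturdays: 1932, 1938.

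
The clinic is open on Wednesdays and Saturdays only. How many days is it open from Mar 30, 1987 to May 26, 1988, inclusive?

121

Mar 30, 1987 is a Monday.
The range spans 424 days (inclusive of both endpoints).
424 = 7 × 60 + 4, so there are 60 full weeks plus 4 extra days.
Each full week contributes 2 days from the set (Wed, Sat): 60 × 2 = 120.
The 4 extra days are Mon, Tue, Wed, Thu — 1 of them qualifies.
Total: 120 + 1 = 121.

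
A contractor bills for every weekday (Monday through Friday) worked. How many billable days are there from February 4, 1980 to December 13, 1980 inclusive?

225

February 4, 1980 is a Monday.
That's 314 days from start to end, counting both.
314 = 7 × 44 + 6, so there are 44 full weeks plus 6 extra days.
Each full week contributes 5 weekdays (Mon–Fri): 44 × 5 = 220.
The 6 extra days are Mon, Tue, Wed, Thu, Fri, Sat — 5 of them qualify.
Total: 220 + 5 = 225.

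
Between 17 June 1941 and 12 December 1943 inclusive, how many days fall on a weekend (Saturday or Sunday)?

17 June 1941 is a Tuesday.
The range spans 909 days (inclusive of both endpoints).
909 = 7 × 129 + 6, so there are 129 full weeks plus 6 extra days.
Each full week contributes 2 weekend days (Sat, Sun): 129 × 2 = 258.
The 6 extra days are Tuesday, Wednesday, Thursday, Friday, Saturday, Sunday — 2 of them qualify.
Total: 258 + 2 = 260.

260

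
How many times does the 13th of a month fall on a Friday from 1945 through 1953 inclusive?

Friday-the-13ths by year:
1945: Apr, Jul
1946: Sep, Dec
1947: Jun
1948: Feb, Aug
1949: May
1950: Jan, Oct
1951: Apr, Jul
1952: Jun
1953: Feb, Mar, Nov

16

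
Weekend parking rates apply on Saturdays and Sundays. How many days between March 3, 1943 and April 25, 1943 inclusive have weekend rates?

March 3, 1943 is a Wednesday.
That's 54 days from start to end, counting both.
54 = 7 × 7 + 5, so there are 7 full weeks plus 5 extra days.
Each full week contributes 2 weekend days (Sat, Sun): 7 × 2 = 14.
The 5 extra days are Wednesday, Thursday, Friday, Saturday, Sunday — 2 of them qualify.
Total: 14 + 2 = 16.

16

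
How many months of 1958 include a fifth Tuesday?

4

A month has five Tuesdays exactly when Tuesday falls within its first (length − 28) days.
Jan: 31 days, starts Wed → 5 of Wed, Thu, Fri
Feb: 28 days, starts Sat → 5 of (none)
Mar: 31 days, starts Sat → 5 of Sat, Sun, Mon
Apr: 30 days, starts Tue → 5 of Tue, Wed ✓
May: 31 days, starts Thu → 5 of Thu, Fri, Sat
Jun: 30 days, starts Sun → 5 of Sun, Mon
Jul: 31 days, starts Tue → 5 of Tue, Wed, Thu ✓
Aug: 31 days, starts Fri → 5 of Fri, Sat, Sun
Sep: 30 days, starts Mon → 5 of Mon, Tue ✓
Oct: 31 days, starts Wed → 5 of Wed, Thu, Fri
Nov: 30 days, starts Sat → 5 of Sat, Sun
Dec: 31 days, starts Mon → 5 of Mon, Tue, Wed ✓
Months with five Tuesdays: Apr, Jul, Sep, Dec.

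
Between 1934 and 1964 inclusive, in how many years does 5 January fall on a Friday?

5

Day of week of January 5 in each year:
1934: Fri ✓, 1935: Sat, 1936: Sun, 1937: Tue, 1938: Wed, 1939: Thu, 1940: Fri ✓, 1941: Sun, 1942: Mon, 1943: Tue, 1944: Wed, 1945: Fri ✓, 1946: Sat, 1947: Sun, 1948: Mon, 1949: Wed, 1950: Thu, 1951: Fri ✓, 1952: Sat, 1953: Mon, 1954: Tue, 1955: Wed, 1956: Thu, 1957: Sat, 1958: Sun, 1959: Mon, 1960: Tue, 1961: Thu, 1962: Fri ✓, 1963: Sat, 1964: Sun
Fridays: 1934, 1940, 1945, 1951, 1962.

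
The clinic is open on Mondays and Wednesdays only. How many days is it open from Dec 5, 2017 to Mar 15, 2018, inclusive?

29

Dec 5, 2017 is a Tuesday.
The range spans 101 days (inclusive of both endpoints).
101 = 7 × 14 + 3, so there are 14 full weeks plus 3 extra days.
Each full week contributes 2 days from the set (Mon, Wed): 14 × 2 = 28.
The 3 extra days are Tue, Wed, Thu — 1 of them qualifies.
Total: 28 + 1 = 29.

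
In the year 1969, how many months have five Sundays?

4

A month has five Sundays exactly when Sunday falls within its first (length − 28) days.
Jan: 31 days, starts Wed → 5 of Wed, Thu, Fri
Feb: 28 days, starts Sat → 5 of (none)
Mar: 31 days, starts Sat → 5 of Sat, Sun, Mon ✓
Apr: 30 days, starts Tue → 5 of Tue, Wed
May: 31 days, starts Thu → 5 of Thu, Fri, Sat
Jun: 30 days, starts Sun → 5 of Sun, Mon ✓
Jul: 31 days, starts Tue → 5 of Tue, Wed, Thu
Aug: 31 days, starts Fri → 5 of Fri, Sat, Sun ✓
Sep: 30 days, starts Mon → 5 of Mon, Tue
Oct: 31 days, starts Wed → 5 of Wed, Thu, Fri
Nov: 30 days, starts Sat → 5 of Sat, Sun ✓
Dec: 31 days, starts Mon → 5 of Mon, Tue, Wed
Months with five Sundays: Mar, Jun, Aug, Nov.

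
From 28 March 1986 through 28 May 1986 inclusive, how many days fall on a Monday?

9 Mondays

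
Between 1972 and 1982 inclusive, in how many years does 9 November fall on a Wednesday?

Day of week of November 9 in each year:
1972: Thu, 1973: Fri, 1974: Sat, 1975: Sun, 1976: Tue, 1977: Wed ✓, 1978: Thu, 1979: Fri, 1980: Sun, 1981: Mon, 1982: Tue
Wednesdays: 1977.

1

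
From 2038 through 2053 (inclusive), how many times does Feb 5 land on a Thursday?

1

Day of week of February 5 in each year:
2038: Fri, 2039: Sat, 2040: Sun, 2041: Tue, 2042: Wed, 2043: Thu ✓, 2044: Fri, 2045: Sun, 2046: Mon, 2047: Tue, 2048: Wed, 2049: Fri, 2050: Sat, 2051: Sun, 2052: Mon, 2053: Wed
Thursdays: 2043.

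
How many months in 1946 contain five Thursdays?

4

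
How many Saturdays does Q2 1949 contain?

April 1, 1949 is a Friday.
That's 91 days from start to end, counting both.
91 = 7 × 13, so the span is exactly 13 full weeks.
Each full week contributes one Saturday: 13 so far.

13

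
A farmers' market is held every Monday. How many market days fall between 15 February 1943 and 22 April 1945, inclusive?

114

15 February 1943 is a Monday.
That's 798 days from start to end, counting both.
798 = 7 × 114, so the span is exactly 114 full weeks.
Each full week contributes one Monday: 114 so far.
Total: 114.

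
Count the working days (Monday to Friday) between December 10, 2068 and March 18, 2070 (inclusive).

332

December 10, 2068 is a Monday.
The range spans 464 days (inclusive of both endpoints).
464 = 7 × 66 + 2, so there are 66 full weeks plus 2 extra days.
Each full week contributes 5 weekdays (Mon–Fri): 66 × 5 = 330.
The 2 extra days are Mon, Tue — 2 of them qualify.
Total: 330 + 2 = 332.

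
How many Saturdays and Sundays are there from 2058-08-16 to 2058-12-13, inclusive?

34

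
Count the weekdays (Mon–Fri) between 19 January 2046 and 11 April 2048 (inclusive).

581 weekdays

19 January 2046 is a Friday.
That's 814 days from start to end, counting both.
814 = 7 × 116 + 2, so there are 116 full weeks plus 2 extra days.
Each full week contributes 5 weekdays (Mon–Fri): 116 × 5 = 580.
The 2 extra days are Fri, Sat — 1 of them qualifies.
Total: 580 + 1 = 581.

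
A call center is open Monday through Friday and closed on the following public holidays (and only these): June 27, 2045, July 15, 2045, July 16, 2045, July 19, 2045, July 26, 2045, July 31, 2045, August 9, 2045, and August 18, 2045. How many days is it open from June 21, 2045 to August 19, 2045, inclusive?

June 21, 2045 is a Wednesday.
That's 60 days from start to end, counting both.
60 = 7 × 8 + 4, so there are 8 full weeks plus 4 extra days.
Each full week contributes 5 weekdays (Mon–Fri): 8 × 5 = 40.
The 4 extra days are Wednesday, Thursday, Friday, Saturday — 3 of them qualify.
Total: 40 + 3 = 43.
Holidays: June 27, 2045 (Tue); July 15, 2045 (Sat); July 16, 2045 (Sun); July 19, 2045 (Wed); July 26, 2045 (Wed); July 31, 2045 (Mon); August 9, 2045 (Wed); August 18, 2045 (Fri).
6 of the 8 holidays fall on weekdays; the rest are weekends and were already excluded.
Business days: 43 − 6 = 37.

37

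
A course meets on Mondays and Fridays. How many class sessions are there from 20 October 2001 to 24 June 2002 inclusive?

71

20 October 2001 is a Saturday.
From 20 October 2001 to 24 June 2002 is 248 days inclusive.
248 = 7 × 35 + 3, so there are 35 full weeks plus 3 extra days.
Each full week contributes 2 days from the set (Mon, Fri): 35 × 2 = 70.
The 3 extra days are Sat, Sun, Mon — 1 of them qualifies.
Total: 70 + 1 = 71.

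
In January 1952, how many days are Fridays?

1 January 1952 is a Tuesday.
That's 31 days from start to end, counting both.
31 = 7 × 4 + 3, so there are 4 full weeks plus 3 extra days.
Each full week contributes one Friday: 4 so far.
The 3 extra days are Tue, Wed, Thu — none qualify.
Total: 4 + 0 = 4.

4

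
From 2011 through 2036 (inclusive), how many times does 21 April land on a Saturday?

Day of week of April 21 in each year:
2011: Thu, 2012: Sat ✓, 2013: Sun, 2014: Mon, 2015: Tue, 2016: Thu, 2017: Fri, 2018: Sat ✓, 2019: Sun, 2020: Tue, 2021: Wed, 2022: Thu, 2023: Fri, 2024: Sun, 2025: Mon, 2026: Tue, 2027: Wed, 2028: Fri, 2029: Sat ✓, 2030: Sun, 2031: Mon, 2032: Wed, 2033: Thu, 2034: Fri, 2035: Sat ✓, 2036: Mon
Saturdays: 2012, 2018, 2029, 2035.

4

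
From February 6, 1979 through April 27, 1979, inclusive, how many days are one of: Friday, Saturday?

February 6, 1979 is a Tuesday.
From February 6, 1979 to April 27, 1979 is 81 days inclusive.
81 = 7 × 11 + 4, so there are 11 full weeks plus 4 extra days.
Each full week contributes 2 days from the set (Fri, Sat): 11 × 2 = 22.
The 4 extra days are Tuesday, Wednesday, Thursday, Friday — 1 of them qualifies.
Total: 22 + 1 = 23.

23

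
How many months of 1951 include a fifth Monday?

5

A month has five Mondays exactly when Monday falls within its first (length − 28) days.
Jan: 31 days, starts Mon → 5 of Mon, Tue, Wed ✓
Feb: 28 days, starts Thu → 5 of (none)
Mar: 31 days, starts Thu → 5 of Thu, Fri, Sat
Apr: 30 days, starts Sun → 5 of Sun, Mon ✓
May: 31 days, starts Tue → 5 of Tue, Wed, Thu
Jun: 30 days, starts Fri → 5 of Fri, Sat
Jul: 31 days, starts Sun → 5 of Sun, Mon, Tue ✓
Aug: 31 days, starts Wed → 5 of Wed, Thu, Fri
Sep: 30 days, starts Sat → 5 of Sat, Sun
Oct: 31 days, starts Mon → 5 of Mon, Tue, Wed ✓
Nov: 30 days, starts Thu → 5 of Thu, Fri
Dec: 31 days, starts Sat → 5 of Sat, Sun, Mon ✓
Months with five Mondays: Jan, Apr, Jul, Oct, Dec.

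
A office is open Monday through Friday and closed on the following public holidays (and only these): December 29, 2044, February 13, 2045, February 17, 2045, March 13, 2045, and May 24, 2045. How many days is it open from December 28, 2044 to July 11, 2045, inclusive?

135 business days

December 28, 2044 is a Wednesday.
The range spans 196 days (inclusive of both endpoints).
196 = 7 × 28, so the span is exactly 28 full weeks.
Each full week contributes 5 weekdays (Mon–Fri): 28 × 5 = 140.
Total: 140.
Holidays: December 29, 2044 (Thu); February 13, 2045 (Mon); February 17, 2045 (Fri); March 13, 2045 (Mon); May 24, 2045 (Wed).
All 5 holidays fall on weekdays, so subtract 5.
Business days: 140 − 5 = 135.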